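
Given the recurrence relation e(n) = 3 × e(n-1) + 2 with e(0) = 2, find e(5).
Computing step by step:
e(0) = 2
e(1) = 3 × 2 + 2 = 8
e(2) = 3 × 8 + 2 = 26
e(3) = 3 × 26 + 2 = 80
e(4) = 3 × 80 + 2 = 242
e(5) = 3 × 242 + 2 = 728

728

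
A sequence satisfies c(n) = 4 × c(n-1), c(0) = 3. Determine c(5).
Computing step by step:
c(0) = 3
c(1) = 4 × 3 = 12
c(2) = 4 × 12 = 48
c(3) = 4 × 48 = 192
c(4) = 4 × 192 = 768
c(5) = 4 × 768 = 3072

3072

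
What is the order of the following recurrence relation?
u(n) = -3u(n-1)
The order is the largest lag k for which u(n-k) appears. Here the deepest term is u(n-1), so the order is 1.

Order 1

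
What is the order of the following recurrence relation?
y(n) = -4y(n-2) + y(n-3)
The order is the largest lag k for which y(n-k) appears. Here the deepest term is y(n-3), so the order is 3.

Order 3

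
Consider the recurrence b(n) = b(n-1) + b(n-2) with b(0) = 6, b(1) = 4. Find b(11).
Computing the sequence terms:
6, 4, 10, 14, 24, 38, 62, 100, 162, 262, 424, 686

686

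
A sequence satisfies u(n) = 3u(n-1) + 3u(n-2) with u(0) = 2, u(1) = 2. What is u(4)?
Computing the sequence terms:
2, 2, 12, 42, 162

162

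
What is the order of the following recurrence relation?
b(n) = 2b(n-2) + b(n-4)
The order is the largest lag k for which b(n-k) appears. Here the deepest term is b(n-4), so the order is 4.

Order 4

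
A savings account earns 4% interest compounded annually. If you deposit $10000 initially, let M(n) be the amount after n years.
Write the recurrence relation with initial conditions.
Each year the balance grows by 4%, i.e. is multiplied by 1 + 4/100 = 1.04, so M(n) = 1.04 × M(n-1). The initial deposit gives M(0) = 10000.
Unrolling gives the closed form M(n) = 10000 × (1.04)ⁿ.

M(n) = 1.04 × M(n-1), M(0) = 10000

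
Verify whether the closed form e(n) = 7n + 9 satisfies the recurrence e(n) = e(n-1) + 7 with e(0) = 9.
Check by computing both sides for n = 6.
From the recurrence with e(0) = 9:
  e(0) = 9, e(1) = 16, e(2) = 23, e(3) = 30, e(4) = 37, e(5) = 44, e(6) = 51
  so the recurrence gives e(6) = 51.
From the proposed closed form e(n) = 7n + 9:
  e(6) = 51.
Both sides give 51 at n = 6, and the initial condition(s) match, so the closed form is consistent.

Yes, the closed form is correct.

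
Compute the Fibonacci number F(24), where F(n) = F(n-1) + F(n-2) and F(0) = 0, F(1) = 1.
Computing the sequence terms:
0, 1, 1, 2, 3, 5, 8, 13, 21, 34, 55, 89, 144, 233, 377, 610, 987, 1597, 2584, 4181, 6765, 10946, 17711, 28657, 46368

46368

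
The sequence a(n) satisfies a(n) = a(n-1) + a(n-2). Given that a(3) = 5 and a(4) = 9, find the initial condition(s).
Work backwards using a(k) = a(k+2) - a(k+1):
a(2) = a(4) - a(3) = 9 - 5 = 4
a(1) = a(3) - a(2) = 5 - 4 = 1
a(0) = a(2) - a(1) = 4 - 1 = 3

a(0) = 3, a(1) = 1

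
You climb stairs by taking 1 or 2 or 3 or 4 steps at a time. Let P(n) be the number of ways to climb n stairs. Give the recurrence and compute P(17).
Condition on the size of the last step (1 to 4): before it there were n-1, …, n-4 stairs climbed, and these cases are disjoint, so P(n) = P(n-1) + P(n-2) + P(n-3) + P(n-4) (order-4 linear recurrence).
Initial conditions by direct count (compositions of i into parts ≤ 4): P(1) = 1; P(2) = 2; P(3) = 4; P(4) = 8.
Iterating the recurrence: P(5) = 15, P(6) = 29, P(7) = 56, P(8) = 108, P(9) = 208, P(10) = 401, P(11) = 773, P(12) = 1490, P(13) = 2872, P(14) = 5536, P(15) = 10671, P(16) = 20569, P(17) = 39648.

P(n) = P(n-1) + P(n-2) + P(n-3) + P(n-4), P(1) = 1, P(2) = 2, P(3) = 4, P(4) = 8; P(17) = 39648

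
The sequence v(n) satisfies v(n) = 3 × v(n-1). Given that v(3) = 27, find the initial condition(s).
In general v(n) = 3ⁿ · v(0). At n = 3: v(0) = v(3) / 3^3 = 27 / 27 = 1.

v(0) = 1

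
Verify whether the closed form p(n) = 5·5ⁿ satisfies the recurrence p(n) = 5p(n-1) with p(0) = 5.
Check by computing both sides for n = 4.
From the recurrence with p(0) = 5:
  p(0) = 5, p(1) = 25, p(2) = 125, p(3) = 625, p(4) = 3125
  so the recurrence gives p(4) = 3125.
From the proposed closed form p(n) = 5·5ⁿ:
  p(4) = 3125.
Both sides give 3125 at n = 4, and the initial condition(s) match, so the closed form is consistent.

Yes, the closed form is correct.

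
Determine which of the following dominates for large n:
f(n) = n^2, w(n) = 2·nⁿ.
Comparing growth rates:
Growth-rate hierarchy: log n ≺ any polynomial ≺ any exponential cⁿ (c>1) ≺ n! ≺ nⁿ.
super-exponential nⁿ dominates polynomial degree 2 asymptotically.

w(n) grows faster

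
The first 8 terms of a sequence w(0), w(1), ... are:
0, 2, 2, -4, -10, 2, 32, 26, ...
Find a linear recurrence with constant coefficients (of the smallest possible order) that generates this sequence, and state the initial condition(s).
Look for the lowest-order linear relation among consecutive terms.
Observation: w(n) - 1·w(n-1) - (-3)·w(n-2) = 0 holds for the shown terms, and no order-1 relation w(n) = α·w(n-1) + β fits.
Check at n=3: 1·2 + (-3)·2 = -4. ✓

w(n) = w(n-1) - 3w(n-2), w(0) = 0, w(1) = 2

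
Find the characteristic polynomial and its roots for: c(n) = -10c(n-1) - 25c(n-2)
Substitute c(n) = rⁿ and divide through by rⁿ⁻²: r² + 10r + 25 = 0
Factor: (r + 5)² = 0, so r = -5 (double root).
General solution: c(n) = (A + Bn)·(-5)ⁿ

Characteristic: r² + 10r + 25 = 0, Roots: r = -5 (double root)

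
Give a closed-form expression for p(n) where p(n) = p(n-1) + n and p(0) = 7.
Recurrence: p(n) = p(n-1) + n, initial: p(0) = 7.
Telescoping: p(n) = p(0) + Σᵢ₌₁ⁿ i = 7 + n(n+1)/2.

p(n) = n(n+1)/2 + 7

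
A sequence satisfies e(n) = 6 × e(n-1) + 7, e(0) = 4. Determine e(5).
Computing step by step:
e(0) = 4
e(1) = 6 × 4 + 7 = 31
e(2) = 6 × 31 + 7 = 193
e(3) = 6 × 193 + 7 = 1165
e(4) = 6 × 1165 + 7 = 6997
e(5) = 6 × 6997 + 7 = 41989

41989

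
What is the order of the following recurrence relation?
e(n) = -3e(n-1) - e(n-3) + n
The order is the largest lag k for which e(n-k) appears. Here the deepest term is e(n-3) (the n term is non-homogeneous and does not affect the order), so the order is 3.

Order 3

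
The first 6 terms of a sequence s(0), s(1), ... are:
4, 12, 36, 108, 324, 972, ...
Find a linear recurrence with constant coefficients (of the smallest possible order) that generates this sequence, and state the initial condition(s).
Look for the lowest-order linear relation among consecutive terms.
Observation: each term is 3× the previous.
Check at n=2: 3·12 = 36. ✓

s(n) = 3 × s(n-1), s(0) = 4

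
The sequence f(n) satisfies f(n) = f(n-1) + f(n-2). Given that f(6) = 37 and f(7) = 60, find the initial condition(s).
Work backwards using f(k) = f(k+2) - f(k+1):
f(5) = f(7) - f(6) = 60 - 37 = 23
f(4) = f(6) - f(5) = 37 - 23 = 14
f(3) = f(5) - f(4) = 23 - 14 = 9
f(2) = f(4) - f(3) = 14 - 9 = 5
f(1) = f(3) - f(2) = 9 - 5 = 4
f(0) = f(2) - f(1) = 5 - 4 = 1

f(0) = 1, f(1) = 4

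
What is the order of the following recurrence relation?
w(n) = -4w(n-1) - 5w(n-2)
The order is the largest lag k for which w(n-k) appears. Here the deepest term is w(n-2), so the order is 2.

Order 2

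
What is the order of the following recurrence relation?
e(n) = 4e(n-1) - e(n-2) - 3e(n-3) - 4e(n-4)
The order is the largest lag k for which e(n-k) appears. Here the deepest term is e(n-4), so the order is 4.

Order 4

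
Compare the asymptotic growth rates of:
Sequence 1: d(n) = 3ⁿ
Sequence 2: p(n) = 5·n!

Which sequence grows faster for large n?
Comparing growth rates:
Growth-rate hierarchy: log n ≺ any polynomial ≺ any exponential cⁿ (c>1) ≺ n! ≺ nⁿ.
factorial dominates exponential base 3 asymptotically.

p(n) grows faster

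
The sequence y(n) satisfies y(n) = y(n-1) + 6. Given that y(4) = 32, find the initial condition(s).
y(4) = y(0) + 4·6, so y(0) = 32 - 24 = 8.

y(0) = 8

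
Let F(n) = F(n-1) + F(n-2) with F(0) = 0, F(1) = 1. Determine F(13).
Computing the sequence terms:
0, 1, 1, 2, 3, 5, 8, 13, 21, 34, 55, 89, 144, 233

233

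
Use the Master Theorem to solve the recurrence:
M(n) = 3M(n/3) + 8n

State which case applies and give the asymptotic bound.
Master Theorem template: M(n) = a·M(n/b) + f(n).
Here: a=3, b=3, f(n)=8n
Compute log_b(a) = log_3(3) = 1.
f(n) = 8n = Θ(n). Case 2: M(n) = Θ(n log n).

Case 2: M(n) = Θ(n log n)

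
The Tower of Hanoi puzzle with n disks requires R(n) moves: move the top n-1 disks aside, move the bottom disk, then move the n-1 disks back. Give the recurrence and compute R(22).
Moving n disks = move the top n-1 disks aside (R(n-1) moves) + move the largest disk (1 move) + move the n-1 disks back on top (R(n-1) moves), so R(n) = 2R(n-1) + 1, with R(1) = 1 (a single disk takes one move).
First terms: 1, 3, 7, 15, 31, 63, … — each is one less than a power of 2. Indeed R(n) + 1 = 2(R(n-1) + 1) with R(1) + 1 = 2, so R(n) + 1 = 2ⁿ and R(n) = 2ⁿ - 1.
Hence R(22) = 2^22 - 1 = 4194304 - 1 = 4194303.

R(n) = 2R(n-1) + 1, R(1) = 1; R(22) = 4194303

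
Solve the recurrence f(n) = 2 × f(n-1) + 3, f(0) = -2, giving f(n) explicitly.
Recurrence: f(n) = 2 × f(n-1) + 3, initial: f(0) = -2.
Try f(n) = A·2ⁿ + C. Substituting: A·2ⁿ + C = 2(A·2ⁿ⁻¹ + C) + 3 = A·2ⁿ + 2C + 3, so C = 2C + 3, giving C = -3. Then f(0) = A - 3 = -2 gives A = 1.

f(n) = 2ⁿ - 3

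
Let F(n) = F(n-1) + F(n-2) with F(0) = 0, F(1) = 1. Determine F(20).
Computing the sequence terms:
0, 1, 1, 2, 3, 5, 8, 13, 21, 34, 55, 89, 144, 233, 377, 610, 987, 1597, 2584, 4181, 6765

6765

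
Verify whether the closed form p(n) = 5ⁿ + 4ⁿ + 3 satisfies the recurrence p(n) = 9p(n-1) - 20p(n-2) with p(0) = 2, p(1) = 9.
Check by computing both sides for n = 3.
From the recurrence with p(0) = 2, p(1) = 9:
  p(0) = 2, p(1) = 9, p(2) = 41, p(3) = 189
  so the recurrence gives p(3) = 189.
From the proposed closed form p(n) = 5ⁿ + 4ⁿ + 3:
  p(3) = 192.
The recurrence gives 189 but the closed form gives 192, so the closed form does not satisfy the recurrence.

No, the closed form is incorrect.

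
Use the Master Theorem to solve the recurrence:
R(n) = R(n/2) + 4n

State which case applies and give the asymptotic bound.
Master Theorem template: R(n) = a·R(n/b) + f(n).
Here: a=1, b=2, f(n)=4n
Compute log_b(a) = log_2(1) = 0.
f(n) = 4n = Ω(n^(0+ε)) with ε = 1, and the regularity condition holds (a·f(n/b) = (a/b^1)·f(n) with a/b^1 = 2^-1 < 1). Case 3: R(n) = Θ(f(n)) = Θ(n).

Case 3: R(n) = Θ(n)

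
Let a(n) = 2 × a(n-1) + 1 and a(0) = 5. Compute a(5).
Computing step by step:
a(0) = 5
a(1) = 2 × 5 + 1 = 11
a(2) = 2 × 11 + 1 = 23
a(3) = 2 × 23 + 1 = 47
a(4) = 2 × 47 + 1 = 95
a(5) = 2 × 95 + 1 = 191

191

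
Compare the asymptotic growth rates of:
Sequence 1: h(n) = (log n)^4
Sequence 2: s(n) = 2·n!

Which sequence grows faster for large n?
Comparing growth rates:
Growth-rate hierarchy: log n ≺ any polynomial ≺ any exponential cⁿ (c>1) ≺ n! ≺ nⁿ.
factorial dominates polylogarithmic (log n)^4 asymptotically.

s(n) grows faster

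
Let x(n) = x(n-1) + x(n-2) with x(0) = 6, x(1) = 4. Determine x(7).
Computing the sequence terms:
6, 4, 10, 14, 24, 38, 62, 100

100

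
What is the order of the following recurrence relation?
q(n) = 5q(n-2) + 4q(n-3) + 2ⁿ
The order is the largest lag k for which q(n-k) appears. Here the deepest term is q(n-3) (the 2ⁿ term is non-homogeneous and does not affect the order), so the order is 3.

Order 3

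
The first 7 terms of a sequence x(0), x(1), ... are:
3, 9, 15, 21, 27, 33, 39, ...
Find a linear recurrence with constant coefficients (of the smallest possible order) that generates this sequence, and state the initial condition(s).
Look for the lowest-order linear relation among consecutive terms.
Observation: consecutive differences are constant (= 6).
Check at n=2: 1·9 + 6 = 15. ✓

x(n) = x(n-1) + 6, x(0) = 3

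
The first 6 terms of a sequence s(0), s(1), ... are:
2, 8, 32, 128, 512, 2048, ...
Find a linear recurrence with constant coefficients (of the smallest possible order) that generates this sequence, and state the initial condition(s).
Look for the lowest-order linear relation among consecutive terms.
Observation: each term is 4× the previous.
Check at n=2: 4·8 = 32. ✓

s(n) = 4 × s(n-1), s(0) = 2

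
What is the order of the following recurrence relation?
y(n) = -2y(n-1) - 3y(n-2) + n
The order is the largest lag k for which y(n-k) appears. Here the deepest term is y(n-2) (the n term is non-homogeneous and does not affect the order), so the order is 2.

Order 2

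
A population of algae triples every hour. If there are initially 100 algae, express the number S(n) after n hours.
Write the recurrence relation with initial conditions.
Each hour multiplies the count by 3, so the count after n hours depends only on the count after n-1 hours: S(n) = 3 × S(n-1). The starting count gives S(0) = 100.
Unrolling n times gives the closed form S(n) = 100 × 3ⁿ.

S(n) = 3 × S(n-1), S(0) = 100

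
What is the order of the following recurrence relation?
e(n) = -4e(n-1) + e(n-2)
The order is the largest lag k for which e(n-k) appears. Here the deepest term is e(n-2), so the order is 2.

Order 2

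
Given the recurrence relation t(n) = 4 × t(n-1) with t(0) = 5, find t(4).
Computing step by step:
t(0) = 5
t(1) = 4 × 5 = 20
t(2) = 4 × 20 = 80
t(3) = 4 × 80 = 320
t(4) = 4 × 320 = 1280

1280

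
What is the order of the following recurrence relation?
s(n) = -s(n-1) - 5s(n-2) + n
The order is the largest lag k for which s(n-k) appears. Here the deepest term is s(n-2) (the n term is non-homogeneous and does not affect the order), so the order is 2.

Order 2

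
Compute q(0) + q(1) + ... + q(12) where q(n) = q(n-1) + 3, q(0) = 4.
Computing the sequence terms: 4, 7, 10, 13, 16, 19, 22, 25, 28, 31, 34, 37, 40
Adding these values together:

286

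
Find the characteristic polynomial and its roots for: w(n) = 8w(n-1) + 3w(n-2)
Substitute w(n) = rⁿ and divide through by rⁿ⁻²: r² - 8r - 3 = 0
Discriminant: 8² + 4·3 = 76, not a perfect square, so by the quadratic formula r = (8 ± √76)/2.
General solution: w(n) = A·r₁ⁿ + B·r₂ⁿ where r₁,r₂ = (8 ± √76)/2

Characteristic: r² - 8r - 3 = 0, Roots: r = (8 ± √76)/2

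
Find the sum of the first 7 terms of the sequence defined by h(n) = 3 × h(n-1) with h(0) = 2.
Computing the sequence terms: 2, 6, 18, 54, 162, 486, 1458
Adding these values together:

2186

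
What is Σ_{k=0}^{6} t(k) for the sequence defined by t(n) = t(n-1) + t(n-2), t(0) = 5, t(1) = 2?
Computing the sequence terms: 5, 2, 7, 9, 16, 25, 41
Adding these values together:

105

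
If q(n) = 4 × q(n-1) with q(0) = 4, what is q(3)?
Computing step by step:
q(0) = 4
q(1) = 4 × 4 = 16
q(2) = 4 × 16 = 64
q(3) = 4 × 64 = 256

256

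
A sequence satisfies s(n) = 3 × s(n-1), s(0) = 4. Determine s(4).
Computing step by step:
s(0) = 4
s(1) = 3 × 4 = 12
s(2) = 3 × 12 = 36
s(3) = 3 × 36 = 108
s(4) = 3 × 108 = 324

324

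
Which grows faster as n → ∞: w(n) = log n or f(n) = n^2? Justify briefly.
Comparing growth rates:
Growth-rate hierarchy: log n ≺ any polynomial ≺ any exponential cⁿ (c>1) ≺ n! ≺ nⁿ.
polynomial degree 2 dominates logarithmic asymptotically.

f(n) grows faster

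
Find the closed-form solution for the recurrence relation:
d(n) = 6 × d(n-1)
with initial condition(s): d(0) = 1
Recurrence: d(n) = 6 × d(n-1), initial: d(0) = 1.
Each term is 6 times the previous, so this is geometric with ratio 6. After n steps: d(n) = d(0)·6ⁿ = 6ⁿ.

d(n) = 6ⁿ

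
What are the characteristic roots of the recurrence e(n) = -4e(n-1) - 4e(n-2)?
Substitute e(n) = rⁿ and divide through by rⁿ⁻²: r² + 4r + 4 = 0
Factor: (r + 2)² = 0, so r = -2 (double root).
General solution: e(n) = (A + Bn)·(-2)ⁿ

Characteristic: r² + 4r + 4 = 0, Roots: r = -2 (double root)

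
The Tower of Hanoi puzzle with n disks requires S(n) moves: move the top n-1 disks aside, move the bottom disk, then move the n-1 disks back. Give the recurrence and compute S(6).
Moving n disks = move the top n-1 disks aside (S(n-1) moves) + move the largest disk (1 move) + move the n-1 disks back on top (S(n-1) moves), so S(n) = 2S(n-1) + 1, with S(1) = 1 (a single disk takes one move).
First terms: 1, 3, 7, 15, 31, 63, … — each is one less than a power of 2. Indeed S(n) + 1 = 2(S(n-1) + 1) with S(1) + 1 = 2, so S(n) + 1 = 2ⁿ and S(n) = 2ⁿ - 1.
Hence S(6) = 2^6 - 1 = 64 - 1 = 63.

S(n) = 2S(n-1) + 1, S(1) = 1; S(6) = 63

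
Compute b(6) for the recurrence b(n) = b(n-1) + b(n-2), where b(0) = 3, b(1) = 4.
Computing the sequence terms:
3, 4, 7, 11, 18, 29, 47

47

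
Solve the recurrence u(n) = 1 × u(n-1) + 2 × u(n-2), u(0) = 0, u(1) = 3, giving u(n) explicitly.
Recurrence: u(n) = 1 × u(n-1) + 2 × u(n-2), initial: u(0) = 0, u(1) = 3.
Characteristic equation: r² - 1r - 2 = 0, which factors as (r - 2)(r + 1) = 0, so r = 2, -1. General solution u(n) = A·2ⁿ + B·(-1)ⁿ. From u(0) = 0: A + B = 0. From u(1) = 3: 2A - 1B = 3. Solving gives A = 1, B = -1.

u(n) = 2ⁿ - (-1)ⁿ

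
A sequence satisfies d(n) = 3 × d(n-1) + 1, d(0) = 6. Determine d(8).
Computing step by step:
d(0) = 6
d(1) = 3 × 6 + 1 = 19
d(2) = 3 × 19 + 1 = 58
d(3) = 3 × 58 + 1 = 175
d(4) = 3 × 175 + 1 = 526
d(5) = 3 × 526 + 1 = 1579
d(6) = 3 × 1579 + 1 = 4738
d(7) = 3 × 4738 + 1 = 14215
d(8) = 3 × 14215 + 1 = 42646

42646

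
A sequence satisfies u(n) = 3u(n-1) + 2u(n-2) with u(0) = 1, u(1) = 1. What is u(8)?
Computing the sequence terms:
1, 1, 5, 17, 61, 217, 773, 2753, 9805

9805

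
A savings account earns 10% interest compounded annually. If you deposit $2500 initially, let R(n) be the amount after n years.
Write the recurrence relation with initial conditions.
Each year the balance grows by 10%, i.e. is multiplied by 1 + 10/100 = 1.1, so R(n) = 1.1 × R(n-1). The initial deposit gives R(0) = 2500.
Unrolling gives the closed form R(n) = 2500 × (1.1)ⁿ.

R(n) = 1.1 × R(n-1), R(0) = 2500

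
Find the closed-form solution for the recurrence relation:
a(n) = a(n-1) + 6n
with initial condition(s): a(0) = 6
Recurrence: a(n) = a(n-1) + 6n, initial: a(0) = 6.
Telescoping: a(n) = a(0) + 6·Σᵢ₌₁ⁿ i = 6 + 6·n(n+1)/2.

a(n) = 6·n(n+1)/2 + 6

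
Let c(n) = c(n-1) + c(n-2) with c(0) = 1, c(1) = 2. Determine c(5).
Computing the sequence terms:
1, 2, 3, 5, 8, 13

13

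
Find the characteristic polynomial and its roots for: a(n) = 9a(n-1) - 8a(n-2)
Substitute a(n) = rⁿ and divide through by rⁿ⁻²: r² - 9r + 8 = 0
Factor: (r - 1)(r - 8) = 0, so r = 1, 8.
General solution: a(n) = A·1ⁿ + B·8ⁿ

Characteristic: r² - 9r + 8 = 0, Roots: r = 1, 8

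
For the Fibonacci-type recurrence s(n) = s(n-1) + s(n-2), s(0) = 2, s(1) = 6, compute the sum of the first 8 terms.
Computing the sequence terms: 2, 6, 8, 14, 22, 36, 58, 94
Adding these values together:

240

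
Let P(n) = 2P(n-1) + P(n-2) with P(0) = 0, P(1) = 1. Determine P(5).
Computing the sequence terms:
0, 1, 2, 5, 12, 29

29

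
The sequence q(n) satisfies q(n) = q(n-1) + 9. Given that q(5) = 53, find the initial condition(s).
q(5) = q(0) + 5·9, so q(0) = 53 - 45 = 8.

q(0) = 8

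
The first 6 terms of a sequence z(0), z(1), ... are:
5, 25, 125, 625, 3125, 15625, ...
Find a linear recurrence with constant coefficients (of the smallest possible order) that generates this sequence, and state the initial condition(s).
Look for the lowest-order linear relation among consecutive terms.
Observation: each term is 5× the previous.
Check at n=2: 5·25 = 125. ✓

z(n) = 5 × z(n-1), z(0) = 5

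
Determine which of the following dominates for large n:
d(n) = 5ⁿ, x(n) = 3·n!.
Comparing growth rates:
Growth-rate hierarchy: log n ≺ any polynomial ≺ any exponential cⁿ (c>1) ≺ n! ≺ nⁿ.
factorial dominates exponential base 5 asymptotically.

x(n) grows faster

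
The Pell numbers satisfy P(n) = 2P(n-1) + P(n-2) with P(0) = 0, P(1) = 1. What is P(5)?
Computing the sequence terms:
0, 1, 2, 5, 12, 29

29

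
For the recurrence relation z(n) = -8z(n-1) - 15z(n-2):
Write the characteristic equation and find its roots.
Substitute z(n) = rⁿ and divide through by rⁿ⁻²: r² + 8r + 15 = 0
Factor: (r + 3)(r + 5) = 0, so r = -3, -5.
General solution: z(n) = A·(-3)ⁿ + B·(-5)ⁿ

Characteristic: r² + 8r + 15 = 0, Roots: r = -3, -5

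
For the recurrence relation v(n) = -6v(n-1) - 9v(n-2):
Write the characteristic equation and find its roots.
Substitute v(n) = rⁿ and divide through by rⁿ⁻²: r² + 6r + 9 = 0
Factor: (r + 3)² = 0, so r = -3 (double root).
General solution: v(n) = (A + Bn)·(-3)ⁿ

Characteristic: r² + 6r + 9 = 0, Roots: r = -3 (double root)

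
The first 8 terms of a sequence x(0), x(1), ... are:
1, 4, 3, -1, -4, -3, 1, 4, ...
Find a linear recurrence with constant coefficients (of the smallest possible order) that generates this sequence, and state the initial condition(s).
Look for the lowest-order linear relation among consecutive terms.
Observation: x(n) - 1·x(n-1) - (-1)·x(n-2) = 0 holds for the shown terms, and no order-1 relation x(n) = α·x(n-1) + β fits.
Check at n=3: 1·3 + (-1)·4 = -1. ✓

x(n) = x(n-1) - x(n-2), x(0) = 1, x(1) = 4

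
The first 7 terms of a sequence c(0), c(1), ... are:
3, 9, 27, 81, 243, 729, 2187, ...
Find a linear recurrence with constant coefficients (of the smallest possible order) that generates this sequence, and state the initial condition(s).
Look for the lowest-order linear relation among consecutive terms.
Observation: each term is 3× the previous.
Check at n=2: 3·9 = 27. ✓

c(n) = 3 × c(n-1), c(0) = 3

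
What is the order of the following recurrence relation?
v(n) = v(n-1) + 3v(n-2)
The order is the largest lag k for which v(n-k) appears. Here the deepest term is v(n-2), so the order is 2.

Order 2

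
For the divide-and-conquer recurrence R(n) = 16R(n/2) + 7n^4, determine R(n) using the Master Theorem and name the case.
Master Theorem template: R(n) = a·R(n/b) + f(n).
Here: a=16, b=2, f(n)=7n^4
Compute log_b(a) = log_2(16) = 4.
f(n) = 7n^4 = Θ(n^4). Case 2: R(n) = Θ(n^4 log n).

Case 2: R(n) = Θ(n^4 log n)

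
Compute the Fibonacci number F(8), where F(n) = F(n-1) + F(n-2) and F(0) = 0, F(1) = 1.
Computing the sequence terms:
0, 1, 1, 2, 3, 5, 8, 13, 21

21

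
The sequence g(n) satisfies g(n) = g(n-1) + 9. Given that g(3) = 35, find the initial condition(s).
g(3) = g(0) + 3·9, so g(0) = 35 - 27 = 8.

g(0) = 8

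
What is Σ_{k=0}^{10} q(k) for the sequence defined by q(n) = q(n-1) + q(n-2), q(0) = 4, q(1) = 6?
Computing the sequence terms: 4, 6, 10, 16, 26, 42, 68, 110, 178, 288, 466
Adding these values together:

1214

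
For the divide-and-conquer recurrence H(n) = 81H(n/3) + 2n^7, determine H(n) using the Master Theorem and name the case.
Master Theorem template: H(n) = a·H(n/b) + f(n).
Here: a=81, b=3, f(n)=2n^7
Compute log_b(a) = log_3(81) = 4.
f(n) = 2n^7 = Ω(n^(4+ε)) with ε = 3, and the regularity condition holds (a·f(n/b) = (a/b^7)·f(n) with a/b^7 = 3^-3 < 1). Case 3: H(n) = Θ(f(n)) = Θ(n^7).

Case 3: H(n) = Θ(n^7)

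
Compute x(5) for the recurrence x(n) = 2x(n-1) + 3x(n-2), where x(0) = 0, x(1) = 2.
Computing the sequence terms:
0, 2, 4, 14, 40, 122

122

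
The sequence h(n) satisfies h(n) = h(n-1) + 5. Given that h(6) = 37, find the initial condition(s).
h(6) = h(0) + 6·5, so h(0) = 37 - 30 = 7.

h(0) = 7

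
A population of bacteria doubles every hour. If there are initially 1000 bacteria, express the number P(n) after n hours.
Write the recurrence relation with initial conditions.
Each hour multiplies the count by 2, so the count after n hours depends only on the count after n-1 hours: P(n) = 2 × P(n-1). The starting count gives P(0) = 1000.
Unrolling n times gives the closed form P(n) = 1000 × 2ⁿ.

P(n) = 2 × P(n-1), P(0) = 1000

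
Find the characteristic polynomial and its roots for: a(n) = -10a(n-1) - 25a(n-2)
Substitute a(n) = rⁿ and divide through by rⁿ⁻²: r² + 10r + 25 = 0
Factor: (r + 5)² = 0, so r = -5 (double root).
General solution: a(n) = (A + Bn)·(-5)ⁿ

Characteristic: r² + 10r + 25 = 0, Roots: r = -5 (double root)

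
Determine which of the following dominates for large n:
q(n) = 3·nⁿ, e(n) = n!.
Comparing growth rates:
Growth-rate hierarchy: log n ≺ any polynomial ≺ any exponential cⁿ (c>1) ≺ n! ≺ nⁿ.
super-exponential nⁿ dominates factorial asymptotically.

q(n) grows faster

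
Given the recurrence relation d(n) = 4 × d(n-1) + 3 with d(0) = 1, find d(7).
Computing step by step:
d(0) = 1
d(1) = 4 × 1 + 3 = 7
d(2) = 4 × 7 + 3 = 31
d(3) = 4 × 31 + 3 = 127
d(4) = 4 × 127 + 3 = 511
d(5) = 4 × 511 + 3 = 2047
d(6) = 4 × 2047 + 3 = 8191
d(7) = 4 × 8191 + 3 = 32767

32767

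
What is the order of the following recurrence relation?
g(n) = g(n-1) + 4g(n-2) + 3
The order is the largest lag k for which g(n-k) appears. Here the deepest term is g(n-2) (the 3 term is non-homogeneous and does not affect the order), so the order is 2.

Order 2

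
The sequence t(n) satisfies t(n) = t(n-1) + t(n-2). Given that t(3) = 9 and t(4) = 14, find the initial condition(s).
Work backwards using t(k) = t(k+2) - t(k+1):
t(2) = t(4) - t(3) = 14 - 9 = 5
t(1) = t(3) - t(2) = 9 - 5 = 4
t(0) = t(2) - t(1) = 5 - 4 = 1

t(0) = 1, t(1) = 4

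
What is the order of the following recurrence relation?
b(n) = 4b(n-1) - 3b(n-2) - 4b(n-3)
The order is the largest lag k for which b(n-k) appears. Here the deepest term is b(n-3), so the order is 3.

Order 3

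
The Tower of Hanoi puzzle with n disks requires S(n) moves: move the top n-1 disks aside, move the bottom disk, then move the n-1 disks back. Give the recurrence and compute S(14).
Moving n disks = move the top n-1 disks aside (S(n-1) moves) + move the largest disk (1 move) + move the n-1 disks back on top (S(n-1) moves), so S(n) = 2S(n-1) + 1, with S(1) = 1 (a single disk takes one move).
First terms: 1, 3, 7, 15, 31, 63, … — each is one less than a power of 2. Indeed S(n) + 1 = 2(S(n-1) + 1) with S(1) + 1 = 2, so S(n) + 1 = 2ⁿ and S(n) = 2ⁿ - 1.
Hence S(14) = 2^14 - 1 = 16384 - 1 = 16383.

S(n) = 2S(n-1) + 1, S(1) = 1; S(14) = 16383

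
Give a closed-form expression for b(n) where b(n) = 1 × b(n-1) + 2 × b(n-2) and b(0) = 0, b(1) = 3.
Recurrence: b(n) = 1 × b(n-1) + 2 × b(n-2), initial: b(0) = 0, b(1) = 3.
Characteristic equation: r² - 1r - 2 = 0, which factors as (r - 2)(r + 1) = 0, so r = 2, -1. General solution b(n) = A·2ⁿ + B·(-1)ⁿ. From b(0) = 0: A + B = 0. From b(1) = 3: 2A - 1B = 3. Solving gives A = 1, B = -1.

b(n) = 2ⁿ - (-1)ⁿ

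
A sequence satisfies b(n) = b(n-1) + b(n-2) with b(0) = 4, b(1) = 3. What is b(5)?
Computing the sequence terms:
4, 3, 7, 10, 17, 27

27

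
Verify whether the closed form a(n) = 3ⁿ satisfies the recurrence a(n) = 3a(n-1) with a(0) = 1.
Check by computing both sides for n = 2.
From the recurrence with a(0) = 1:
  a(0) = 1, a(1) = 3, a(2) = 9
  so the recurrence gives a(2) = 9.
From the proposed closed form a(n) = 3ⁿ:
  a(2) = 9.
Both sides give 9 at n = 2, and the initial condition(s) match, so the closed form is consistent.

Yes, the closed form is correct.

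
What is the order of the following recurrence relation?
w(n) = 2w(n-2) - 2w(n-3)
The order is the largest lag k for which w(n-k) appears. Here the deepest term is w(n-3), so the order is 3.

Order 3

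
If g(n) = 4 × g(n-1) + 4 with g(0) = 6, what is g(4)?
Computing step by step:
g(0) = 6
g(1) = 4 × 6 + 4 = 28
g(2) = 4 × 28 + 4 = 116
g(3) = 4 × 116 + 4 = 468
g(4) = 4 × 468 + 4 = 1876

1876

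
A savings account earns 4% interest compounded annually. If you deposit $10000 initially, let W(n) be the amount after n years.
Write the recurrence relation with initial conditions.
Each year the balance grows by 4%, i.e. is multiplied by 1 + 4/100 = 1.04, so W(n) = 1.04 × W(n-1). The initial deposit gives W(0) = 10000.
Unrolling gives the closed form W(n) = 10000 × (1.04)ⁿ.

W(n) = 1.04 × W(n-1), W(0) = 10000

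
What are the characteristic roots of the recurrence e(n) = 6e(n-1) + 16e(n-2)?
Substitute e(n) = rⁿ and divide through by rⁿ⁻²: r² - 6r - 16 = 0
Factor: (r - 8)(r + 2) = 0, so r = 8, -2.
General solution: e(n) = A·8ⁿ + B·(-2)ⁿ

Characteristic: r² - 6r - 16 = 0, Roots: r = 8, -2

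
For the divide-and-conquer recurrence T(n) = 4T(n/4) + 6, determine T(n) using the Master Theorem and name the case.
Master Theorem template: T(n) = a·T(n/b) + f(n).
Here: a=4, b=4, f(n)=6
Compute log_b(a) = log_4(4) = 1.
f(n) = 6 = O(n^(1-ε)) with ε = 1. Case 1: T(n) = Θ(n^log_b(a)) = Θ(n).

Case 1: T(n) = Θ(n)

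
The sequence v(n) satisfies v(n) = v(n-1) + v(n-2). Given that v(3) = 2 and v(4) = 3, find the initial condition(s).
Work backwards using v(k) = v(k+2) - v(k+1):
v(2) = v(4) - v(3) = 3 - 2 = 1
v(1) = v(3) - v(2) = 2 - 1 = 1
v(0) = v(2) - v(1) = 1 - 1 = 0

v(0) = 0, v(1) = 1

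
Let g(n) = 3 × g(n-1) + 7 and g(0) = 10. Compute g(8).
Computing step by step:
g(0) = 10
g(1) = 3 × 10 + 7 = 37
g(2) = 3 × 37 + 7 = 118
g(3) = 3 × 118 + 7 = 361
g(4) = 3 × 361 + 7 = 1090
g(5) = 3 × 1090 + 7 = 3277
g(6) = 3 × 3277 + 7 = 9838
g(7) = 3 × 9838 + 7 = 29521
g(8) = 3 × 29521 + 7 = 88570

88570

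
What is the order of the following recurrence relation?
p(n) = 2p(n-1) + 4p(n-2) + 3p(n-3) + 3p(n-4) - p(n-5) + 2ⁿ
The order is the largest lag k for which p(n-k) appears. Here the deepest term is p(n-5) (the 2ⁿ term is non-homogeneous and does not affect the order), so the order is 5.

Order 5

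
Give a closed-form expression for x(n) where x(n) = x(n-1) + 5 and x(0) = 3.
Recurrence: x(n) = x(n-1) + 5, initial: x(0) = 3.
Each step adds 5, so x(n) = x(0) + 5n = 5n + 3.

x(n) = 5n + 3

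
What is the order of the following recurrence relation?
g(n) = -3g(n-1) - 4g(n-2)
The order is the largest lag k for which g(n-k) appears. Here the deepest term is g(n-2), so the order is 2.

Order 2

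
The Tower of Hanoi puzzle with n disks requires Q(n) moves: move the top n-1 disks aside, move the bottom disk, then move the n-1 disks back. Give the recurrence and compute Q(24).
Moving n disks = move the top n-1 disks aside (Q(n-1) moves) + move the largest disk (1 move) + move the n-1 disks back on top (Q(n-1) moves), so Q(n) = 2Q(n-1) + 1, with Q(1) = 1 (a single disk takes one move).
First terms: 1, 3, 7, 15, 31, 63, … — each is one less than a power of 2. Indeed Q(n) + 1 = 2(Q(n-1) + 1) with Q(1) + 1 = 2, so Q(n) + 1 = 2ⁿ and Q(n) = 2ⁿ - 1.
Hence Q(24) = 2^24 - 1 = 16777216 - 1 = 16777215.

Q(n) = 2Q(n-1) + 1, Q(1) = 1; Q(24) = 16777215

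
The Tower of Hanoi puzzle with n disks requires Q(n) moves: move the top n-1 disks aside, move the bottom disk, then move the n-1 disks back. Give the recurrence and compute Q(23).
Moving n disks = move the top n-1 disks aside (Q(n-1) moves) + move the largest disk (1 move) + move the n-1 disks back on top (Q(n-1) moves), so Q(n) = 2Q(n-1) + 1, with Q(1) = 1 (a single disk takes one move).
First terms: 1, 3, 7, 15, 31, 63, … — each is one less than a power of 2. Indeed Q(n) + 1 = 2(Q(n-1) + 1) with Q(1) + 1 = 2, so Q(n) + 1 = 2ⁿ and Q(n) = 2ⁿ - 1.
Hence Q(23) = 2^23 - 1 = 8388608 - 1 = 8388607.

Q(n) = 2Q(n-1) + 1, Q(1) = 1; Q(23) = 8388607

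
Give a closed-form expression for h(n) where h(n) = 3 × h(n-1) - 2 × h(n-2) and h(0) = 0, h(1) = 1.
Recurrence: h(n) = 3 × h(n-1) - 2 × h(n-2), initial: h(0) = 0, h(1) = 1.
Characteristic equation: r² - 3r + 2 = 0, which factors as (r - 2)(r - 1) = 0, so r = 2, 1. General solution h(n) = A·2ⁿ + B·1ⁿ. From h(0) = 0: A + B = 0. From h(1) = 1: 2A + 1B = 1. Solving gives A = 1, B = -1.

h(n) = 2ⁿ - 1ⁿ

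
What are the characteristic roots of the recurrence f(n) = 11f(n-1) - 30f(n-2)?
Substitute f(n) = rⁿ and divide through by rⁿ⁻²: r² - 11r + 30 = 0
Factor: (r - 6)(r - 5) = 0, so r = 6, 5.
General solution: f(n) = A·6ⁿ + B·5ⁿ

Characteristic: r² - 11r + 30 = 0, Roots: r = 6, 5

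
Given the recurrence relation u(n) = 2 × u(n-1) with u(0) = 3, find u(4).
Computing step by step:
u(0) = 3
u(1) = 2 × 3 = 6
u(2) = 2 × 6 = 12
u(3) = 2 × 12 = 24
u(4) = 2 × 24 = 48

48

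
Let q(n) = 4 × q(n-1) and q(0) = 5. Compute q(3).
Computing step by step:
q(0) = 5
q(1) = 4 × 5 = 20
q(2) = 4 × 20 = 80
q(3) = 4 × 80 = 320

320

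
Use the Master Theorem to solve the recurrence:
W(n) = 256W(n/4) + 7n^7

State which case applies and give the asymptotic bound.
Master Theorem template: W(n) = a·W(n/b) + f(n).
Here: a=256, b=4, f(n)=7n^7
Compute log_b(a) = log_4(256) = 4.
f(n) = 7n^7 = Ω(n^(4+ε)) with ε = 3, and the regularity condition holds (a·f(n/b) = (a/b^7)·f(n) with a/b^7 = 4^-3 < 1). Case 3: W(n) = Θ(f(n)) = Θ(n^7).

Case 3: W(n) = Θ(n^7)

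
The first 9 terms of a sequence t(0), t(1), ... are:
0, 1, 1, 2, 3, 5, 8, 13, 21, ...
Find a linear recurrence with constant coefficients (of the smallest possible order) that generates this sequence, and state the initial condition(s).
Look for the lowest-order linear relation among consecutive terms.
Observation: t(n) - 1·t(n-1) - (1)·t(n-2) = 0 holds for the shown terms, and no order-1 relation t(n) = α·t(n-1) + β fits.
Check at n=3: 1·1 + (1)·1 = 2. ✓

t(n) = t(n-1) + t(n-2), t(0) = 0, t(1) = 1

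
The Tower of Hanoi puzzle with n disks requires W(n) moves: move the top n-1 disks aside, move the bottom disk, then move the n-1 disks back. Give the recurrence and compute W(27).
Moving n disks = move the top n-1 disks aside (W(n-1) moves) + move the largest disk (1 move) + move the n-1 disks back on top (W(n-1) moves), so W(n) = 2W(n-1) + 1, with W(1) = 1 (a single disk takes one move).
First terms: 1, 3, 7, 15, 31, 63, … — each is one less than a power of 2. Indeed W(n) + 1 = 2(W(n-1) + 1) with W(1) + 1 = 2, so W(n) + 1 = 2ⁿ and W(n) = 2ⁿ - 1.
Hence W(27) = 2^27 - 1 = 134217728 - 1 = 134217727.

W(n) = 2W(n-1) + 1, W(1) = 1; W(27) = 134217727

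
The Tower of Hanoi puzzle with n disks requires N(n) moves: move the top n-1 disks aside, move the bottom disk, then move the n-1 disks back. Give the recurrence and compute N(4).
Moving n disks = move the top n-1 disks aside (N(n-1) moves) + move the largest disk (1 move) + move the n-1 disks back on top (N(n-1) moves), so N(n) = 2N(n-1) + 1, with N(1) = 1 (a single disk takes one move).
First terms: 1, 3, 7, 15, … — each is one less than a power of 2. Indeed N(n) + 1 = 2(N(n-1) + 1) with N(1) + 1 = 2, so N(n) + 1 = 2ⁿ and N(n) = 2ⁿ - 1.
Hence N(4) = 2^4 - 1 = 16 - 1 = 15.

N(n) = 2N(n-1) + 1, N(1) = 1; N(4) = 15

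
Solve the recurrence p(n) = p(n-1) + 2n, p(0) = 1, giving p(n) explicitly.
Recurrence: p(n) = p(n-1) + 2n, initial: p(0) = 1.
Telescoping: p(n) = p(0) + 2·Σᵢ₌₁ⁿ i = 1 + 2·n(n+1)/2.

p(n) = 2·n(n+1)/2 + 1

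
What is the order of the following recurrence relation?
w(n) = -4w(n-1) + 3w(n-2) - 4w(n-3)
The order is the largest lag k for which w(n-k) appears. Here the deepest term is w(n-3), so the order is 3.

Order 3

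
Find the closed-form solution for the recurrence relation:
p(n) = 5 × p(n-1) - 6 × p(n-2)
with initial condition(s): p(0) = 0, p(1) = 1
Recurrence: p(n) = 5 × p(n-1) - 6 × p(n-2), initial: p(0) = 0, p(1) = 1.
Characteristic equation: r² - 5r + 6 = 0, which factors as (r - 3)(r - 2) = 0, so r = 3, 2. General solution p(n) = A·3ⁿ + B·2ⁿ. From p(0) = 0: A + B = 0. From p(1) = 1: 3A + 2B = 1. Solving gives A = 1, B = -1.

p(n) = 3ⁿ - 2ⁿ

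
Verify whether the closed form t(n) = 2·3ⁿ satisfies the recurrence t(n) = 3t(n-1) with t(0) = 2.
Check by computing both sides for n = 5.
From the recurrence with t(0) = 2:
  t(0) = 2, t(1) = 6, t(2) = 18, t(3) = 54, t(4) = 162, t(5) = 486
  so the recurrence gives t(5) = 486.
From the proposed closed form t(n) = 2·3ⁿ:
  t(5) = 486.
Both sides give 486 at n = 5, and the initial condition(s) match, so the closed form is consistent.

Yes, the closed form is correct.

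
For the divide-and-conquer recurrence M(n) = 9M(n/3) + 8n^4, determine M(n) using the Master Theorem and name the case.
Master Theorem template: M(n) = a·M(n/b) + f(n).
Here: a=9, b=3, f(n)=8n^4
Compute log_b(a) = log_3(9) = 2.
f(n) = 8n^4 = Ω(n^(2+ε)) with ε = 2, and the regularity condition holds (a·f(n/b) = (a/b^4)·f(n) with a/b^4 = 3^-2 < 1). Case 3: M(n) = Θ(f(n)) = Θ(n^4).

Case 3: M(n) = Θ(n^4)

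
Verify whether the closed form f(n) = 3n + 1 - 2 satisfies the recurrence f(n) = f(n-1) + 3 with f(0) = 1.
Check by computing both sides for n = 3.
From the recurrence with f(0) = 1:
  f(0) = 1, f(1) = 4, f(2) = 7, f(3) = 10
  so the recurrence gives f(3) = 10.
From the proposed closed form f(n) = 3n + 1 - 2:
  f(3) = 8.
The recurrence gives 10 but the closed form gives 8, so the closed form does not satisfy the recurrence.

No, the closed form is incorrect.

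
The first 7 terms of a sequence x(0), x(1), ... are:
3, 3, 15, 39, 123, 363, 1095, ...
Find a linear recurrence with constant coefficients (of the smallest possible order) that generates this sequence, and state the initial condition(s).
Look for the lowest-order linear relation among consecutive terms.
Observation: x(n) - 2·x(n-1) - (3)·x(n-2) = 0 holds for the shown terms, and no order-1 relation x(n) = α·x(n-1) + β fits.
Check at n=3: 2·15 + (3)·3 = 39. ✓

x(n) = 2x(n-1) + 3x(n-2), x(0) = 3, x(1) = 3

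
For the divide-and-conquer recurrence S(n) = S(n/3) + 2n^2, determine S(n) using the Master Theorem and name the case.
Master Theorem template: S(n) = a·S(n/b) + f(n).
Here: a=1, b=3, f(n)=2n^2
Compute log_b(a) = log_3(1) = 0.
f(n) = 2n^2 = Ω(n^(0+ε)) with ε = 2, and the regularity condition holds (a·f(n/b) = (a/b^2)·f(n) with a/b^2 = 3^-2 < 1). Case 3: S(n) = Θ(f(n)) = Θ(n^2).

Case 3: S(n) = Θ(n^2)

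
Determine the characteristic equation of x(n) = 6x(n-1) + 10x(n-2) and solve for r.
Substitute x(n) = rⁿ and divide through by rⁿ⁻²: r² - 6r - 10 = 0
Discriminant: 6² + 4·10 = 76, not a perfect square, so by the quadratic formula r = (6 ± √76)/2.
General solution: x(n) = A·r₁ⁿ + B·r₂ⁿ where r₁,r₂ = (6 ± √76)/2

Characteristic: r² - 6r - 10 = 0, Roots: r = (6 ± √76)/2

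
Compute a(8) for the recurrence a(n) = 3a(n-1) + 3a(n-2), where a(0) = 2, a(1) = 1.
Computing the sequence terms:
2, 1, 9, 30, 117, 441, 1674, 6345, 24057

24057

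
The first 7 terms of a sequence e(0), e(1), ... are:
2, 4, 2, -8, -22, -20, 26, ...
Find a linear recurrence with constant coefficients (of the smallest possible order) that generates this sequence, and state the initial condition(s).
Look for the lowest-order linear relation among consecutive terms.
Observation: e(n) - 2·e(n-1) - (-3)·e(n-2) = 0 holds for the shown terms, and no order-1 relation e(n) = α·e(n-1) + β fits.
Check at n=3: 2·2 + (-3)·4 = -8. ✓

e(n) = 2e(n-1) - 3e(n-2), e(0) = 2, e(1) = 4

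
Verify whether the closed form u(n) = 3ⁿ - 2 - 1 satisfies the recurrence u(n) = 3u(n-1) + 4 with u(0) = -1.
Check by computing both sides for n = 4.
From the recurrence with u(0) = -1:
  u(0) = -1, u(1) = 1, u(2) = 7, u(3) = 25, u(4) = 79
  so the recurrence gives u(4) = 79.
From the proposed closed form u(n) = 3ⁿ - 2 - 1:
  u(4) = 78.
The recurrence gives 79 but the closed form gives 78, so the closed form does not satisfy the recurrence.

No, the closed form is incorrect.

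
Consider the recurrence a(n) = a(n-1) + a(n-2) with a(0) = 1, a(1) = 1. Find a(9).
Computing the sequence terms:
1, 1, 2, 3, 5, 8, 13, 21, 34, 55

55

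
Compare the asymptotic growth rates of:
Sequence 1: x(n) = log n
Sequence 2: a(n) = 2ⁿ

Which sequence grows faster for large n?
Comparing growth rates:
Growth-rate hierarchy: log n ≺ any polynomial ≺ any exponential cⁿ (c>1) ≺ n! ≺ nⁿ.
exponential base 2 dominates logarithmic asymptotically.

a(n) grows faster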